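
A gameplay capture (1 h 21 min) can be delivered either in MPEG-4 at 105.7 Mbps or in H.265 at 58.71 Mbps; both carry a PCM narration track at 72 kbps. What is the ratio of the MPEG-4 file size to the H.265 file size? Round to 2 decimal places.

1.80

1 h 21 min = 81 min = 4860 s
Audio: 72 kbps = 0.072 Mbps.
MPEG-4: 105.772 Mbps × 4860 s = 514051.9 Mb = 64.256 GB.
H.265: 58.782 Mbps × 4860 s = 285680.5 Mb = 35.710 GB.
Ratio: 64.256 / 35.710 = 1.799.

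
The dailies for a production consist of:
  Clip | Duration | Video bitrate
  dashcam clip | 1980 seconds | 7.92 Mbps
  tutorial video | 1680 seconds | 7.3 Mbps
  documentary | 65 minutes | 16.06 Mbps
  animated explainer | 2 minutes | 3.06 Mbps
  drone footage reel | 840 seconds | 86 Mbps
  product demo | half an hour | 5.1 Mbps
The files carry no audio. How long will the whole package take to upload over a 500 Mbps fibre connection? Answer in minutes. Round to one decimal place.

5.7 minutes

dashcam clip: 7.920 Mbps × 1980 s = 15681.6 Mb
tutorial video: 7.300 Mbps × 1680 s = 12264.0 Mb
documentary: 16.060 Mbps × 3900 s = 62634.0 Mb
animated explainer: 3.060 Mbps × 120 s = 367.2 Mb
drone footage reel: 86.000 Mbps × 840 s = 72240.0 Mb
product demo: 5.100 Mbps × 1800 s = 9180.0 Mb
Total: 172366.8 Mb = 21545.8 MB.
At 500 Mbps: 172366.8 / 500 = 345 s ≈ 5.75 minutes.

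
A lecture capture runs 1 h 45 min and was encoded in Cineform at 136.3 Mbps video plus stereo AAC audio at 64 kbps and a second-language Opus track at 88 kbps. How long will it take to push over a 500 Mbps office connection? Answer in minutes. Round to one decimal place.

28.7 minutes

1 h 45 min = 105 min = 6300 s
Audio total: 64 + 88 = 152 kbps = 0.152 Mbps.
Total bitrate: 136.452 Mbps.
File: 136.452 Mbps × 6300 s = 859647.6 Mb.
At 500 Mbps: 859647.6 / 500 = 1719.3 s ≈ 28.7 minutes.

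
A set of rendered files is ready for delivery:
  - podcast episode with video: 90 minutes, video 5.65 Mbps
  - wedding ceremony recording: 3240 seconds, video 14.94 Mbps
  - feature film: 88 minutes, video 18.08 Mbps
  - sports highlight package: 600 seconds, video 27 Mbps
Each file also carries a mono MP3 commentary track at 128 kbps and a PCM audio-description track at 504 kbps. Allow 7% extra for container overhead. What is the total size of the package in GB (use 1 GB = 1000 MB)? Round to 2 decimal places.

Audio total: 128 + 504 = 632 kbps = 0.632 Mbps.
podcast episode with video: 6.282 Mbps × 5400 s × 1.07 = 36297.4 Mb
wedding ceremony recording: 15.572 Mbps × 3240 s × 1.07 = 53985.0 Mb
feature film: 18.712 Mbps × 5280 s × 1.07 = 105715.3 Mb
sports highlight package: 27.632 Mbps × 600 s × 1.07 = 17739.7 Mb
Total: 213737.5 Mb = 26717.2 MB.
= 26.72 GB.

26.72 GB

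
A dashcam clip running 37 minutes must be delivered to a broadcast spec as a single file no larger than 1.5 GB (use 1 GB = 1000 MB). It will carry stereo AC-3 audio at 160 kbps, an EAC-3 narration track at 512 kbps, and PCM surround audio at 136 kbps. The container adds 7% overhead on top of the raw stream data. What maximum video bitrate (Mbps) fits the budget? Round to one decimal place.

Budget: 1.5 GB = 12000.0 Mb.
Stream payload after overhead: 12000.0 / 1.07 = 11215.0 Mb.
37 min = 2220 s
Total bitrate budget: 11215.0 Mb / 2220 s = 5.052 Mbps.
Audio total: 160 + 512 + 136 = 808 kbps = 0.808 Mbps.
Video: 5.052 − 0.808 = 4.244 Mbps.

4.2 Mbps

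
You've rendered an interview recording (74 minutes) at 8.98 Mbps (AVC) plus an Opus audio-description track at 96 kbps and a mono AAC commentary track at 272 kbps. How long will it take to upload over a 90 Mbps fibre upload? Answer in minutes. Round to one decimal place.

74 min = 4440 s
Audio total: 96 + 272 = 368 kbps = 0.368 Mbps.
Total bitrate: 9.348 Mbps.
File: 9.348 Mbps × 4440 s = 41505.1 Mb.
At 90 Mbps: 41505.1 / 90 = 461.2 s ≈ 7.69 minutes.

7.7 minutes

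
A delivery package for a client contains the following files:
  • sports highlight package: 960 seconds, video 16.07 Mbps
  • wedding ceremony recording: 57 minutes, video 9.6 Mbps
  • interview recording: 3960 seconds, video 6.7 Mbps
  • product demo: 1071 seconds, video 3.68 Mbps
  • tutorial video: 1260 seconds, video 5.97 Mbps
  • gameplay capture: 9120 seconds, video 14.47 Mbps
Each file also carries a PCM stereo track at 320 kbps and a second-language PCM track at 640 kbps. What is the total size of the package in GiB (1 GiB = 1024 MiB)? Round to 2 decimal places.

Audio total: 320 + 640 = 960 kbps = 0.960 Mbps.
sports highlight package: 17.030 Mbps × 960 s = 16348.8 Mb
wedding ceremony recording: 10.560 Mbps × 3420 s = 36115.2 Mb
interview recording: 7.660 Mbps × 3960 s = 30333.6 Mb
product demo: 4.640 Mbps × 1071 s = 4969.4 Mb
tutorial video: 6.930 Mbps × 1260 s = 8731.8 Mb
gameplay capture: 15.430 Mbps × 9120 s = 140721.6 Mb
Total: 237220.4 Mb = 29652.6 MB.
= 27.62 GiB.

27.62 GiB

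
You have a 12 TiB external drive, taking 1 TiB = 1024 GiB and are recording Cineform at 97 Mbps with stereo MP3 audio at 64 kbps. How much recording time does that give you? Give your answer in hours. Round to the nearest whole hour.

Audio: 64 kbps = 0.064 Mbps.
Total bitrate: 97 + 0.064 = 97.064 Mbps.
Capacity: 12 TiB = 105,553,116 Mb.
Recording time: 105,553,116 / 97.064 = 1,087,459 s ≈ 302 hours.

302 hours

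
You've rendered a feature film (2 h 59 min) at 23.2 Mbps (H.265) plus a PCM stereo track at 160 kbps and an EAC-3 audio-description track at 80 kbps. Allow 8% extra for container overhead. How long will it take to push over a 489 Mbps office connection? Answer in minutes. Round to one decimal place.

2 h 59 min = 179 min = 10740 s
Audio total: 160 + 80 = 240 kbps = 0.240 Mbps.
Total bitrate: 23.440 Mbps.
File: 23.440 Mbps × 10740 s = 251745.6 Mb.
With 8% container overhead: ×1.08. → 271885.2 Mb.
At 489 Mbps: 271885.2 / 489 = 556.0 s ≈ 9.27 minutes.

9.3 minutes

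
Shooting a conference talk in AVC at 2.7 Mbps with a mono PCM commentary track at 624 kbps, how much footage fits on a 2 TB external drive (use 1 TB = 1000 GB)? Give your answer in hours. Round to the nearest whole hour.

Audio: 624 kbps = 0.624 Mbps.
Total bitrate: 2.7 + 0.624 = 3.324 Mbps.
Capacity: 2 TB = 16,000,000 Mb.
Recording time: 16,000,000 / 3.324 = 4,813,478 s ≈ 1,337 hours.

1337 hours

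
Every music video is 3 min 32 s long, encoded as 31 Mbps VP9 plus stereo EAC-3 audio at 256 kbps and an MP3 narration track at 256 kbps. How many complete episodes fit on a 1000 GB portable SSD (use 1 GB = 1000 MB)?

3 min 32 s = 212 s
Audio total: 256 + 256 = 512 kbps = 0.512 Mbps.
Total bitrate: 31.512 Mbps.
Per item: 31.512 Mbps × 212 s = 6,681 Mb = 835.1 MB.
Capacity: 1000 GB = 8,000,000 Mb; 1197.51 items → 1197 complete.

1197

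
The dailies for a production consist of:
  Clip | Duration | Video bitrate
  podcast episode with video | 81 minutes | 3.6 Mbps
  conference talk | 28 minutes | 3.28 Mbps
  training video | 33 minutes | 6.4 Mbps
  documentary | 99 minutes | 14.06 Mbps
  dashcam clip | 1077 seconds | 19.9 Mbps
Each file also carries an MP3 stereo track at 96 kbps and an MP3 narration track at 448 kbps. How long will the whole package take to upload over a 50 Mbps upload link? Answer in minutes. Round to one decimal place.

49.7 minutes

Audio total: 96 + 448 = 544 kbps = 0.544 Mbps.
podcast episode with video: 4.144 Mbps × 4860 s = 20139.8 Mb
conference talk: 3.824 Mbps × 1680 s = 6424.3 Mb
training video: 6.944 Mbps × 1980 s = 13749.1 Mb
documentary: 14.604 Mbps × 5940 s = 86747.8 Mb
dashcam clip: 20.444 Mbps × 1077 s = 22018.2 Mb
Total: 149079.2 Mb = 18634.9 MB.
At 50 Mbps: 149079.2 / 50 = 2982 s ≈ 49.7 minutes.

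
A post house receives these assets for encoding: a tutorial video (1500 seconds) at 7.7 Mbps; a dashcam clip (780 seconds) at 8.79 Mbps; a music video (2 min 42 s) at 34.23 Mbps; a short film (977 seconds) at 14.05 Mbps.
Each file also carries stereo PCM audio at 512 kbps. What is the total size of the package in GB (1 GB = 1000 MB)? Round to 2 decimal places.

Audio: 512 kbps = 0.512 Mbps.
tutorial video: 8.212 Mbps × 1500 s = 12318.0 Mb
dashcam clip: 9.302 Mbps × 780 s = 7255.6 Mb
music video: 34.742 Mbps × 162 s = 5628.2 Mb
short film: 14.562 Mbps × 977 s = 14227.1 Mb
Total: 39428.8 Mb = 4928.6 MB.
= 4.929 GB.

4.93 GB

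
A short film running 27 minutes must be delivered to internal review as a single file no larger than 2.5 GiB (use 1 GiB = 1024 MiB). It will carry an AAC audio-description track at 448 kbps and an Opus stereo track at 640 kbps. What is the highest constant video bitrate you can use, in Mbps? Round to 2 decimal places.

12.17 Mbps

Budget: 2.5 GiB = 21474.8 Mb.
27 min = 1620 s
Total bitrate budget: 21474.8 Mb / 1620 s = 13.256 Mbps.
Audio total: 448 + 640 = 1088 kbps = 1.088 Mbps.
Video: 13.256 − 1.088 = 12.168 Mbps.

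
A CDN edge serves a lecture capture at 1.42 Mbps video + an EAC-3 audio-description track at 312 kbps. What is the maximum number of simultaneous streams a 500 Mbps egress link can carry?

Audio: 312 kbps = 0.312 Mbps.
Per-viewer media rate: 1.732 Mbps.
500 Mbps = 500.0 Mbps; 500.0 / 1.732 = 288.68 → 288 viewers.

288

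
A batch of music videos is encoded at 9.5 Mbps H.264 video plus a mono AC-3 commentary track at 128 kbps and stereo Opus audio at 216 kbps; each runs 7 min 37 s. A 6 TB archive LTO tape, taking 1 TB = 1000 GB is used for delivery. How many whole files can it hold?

10669

7 min 37 s = 457 s
Audio total: 128 + 216 = 344 kbps = 0.344 Mbps.
Total bitrate: 9.844 Mbps.
Per item: 9.844 Mbps × 457 s = 4,499 Mb = 562.3 MB.
Capacity: 6 TB = 48,000,000 Mb; 10669.73 items → 10669 complete.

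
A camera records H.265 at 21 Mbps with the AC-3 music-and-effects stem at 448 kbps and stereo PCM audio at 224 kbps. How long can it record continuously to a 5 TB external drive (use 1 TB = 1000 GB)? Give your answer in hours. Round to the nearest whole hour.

Audio total: 448 + 224 = 672 kbps = 0.672 Mbps.
Total bitrate: 21 + 0.672 = 21.672 Mbps.
Capacity: 5 TB = 40,000,000 Mb.
Recording time: 40,000,000 / 21.672 = 1,845,700 s ≈ 513 hours.

513 hours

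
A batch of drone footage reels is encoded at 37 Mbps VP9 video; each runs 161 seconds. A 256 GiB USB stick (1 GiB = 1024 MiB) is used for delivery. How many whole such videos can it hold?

Per item: 37.000 Mbps × 161 s = 5,957 Mb = 744.6 MB.
Capacity: 256 GiB = 2,199,023 Mb; 369.15 items → 369 complete.

369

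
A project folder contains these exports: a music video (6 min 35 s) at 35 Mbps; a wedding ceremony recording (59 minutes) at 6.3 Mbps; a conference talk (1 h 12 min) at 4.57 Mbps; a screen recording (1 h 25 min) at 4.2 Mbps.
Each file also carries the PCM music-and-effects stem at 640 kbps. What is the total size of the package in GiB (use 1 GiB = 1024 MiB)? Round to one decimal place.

Audio: 640 kbps = 0.640 Mbps.
music video: 35.640 Mbps × 395 s = 14077.8 Mb
wedding ceremony recording: 6.940 Mbps × 3540 s = 24567.6 Mb
conference talk: 5.210 Mbps × 4320 s = 22507.2 Mb
screen recording: 4.840 Mbps × 5100 s = 24684.0 Mb
Total: 85836.6 Mb = 10729.6 MB.
= 9.993 GiB.

10.0 GiB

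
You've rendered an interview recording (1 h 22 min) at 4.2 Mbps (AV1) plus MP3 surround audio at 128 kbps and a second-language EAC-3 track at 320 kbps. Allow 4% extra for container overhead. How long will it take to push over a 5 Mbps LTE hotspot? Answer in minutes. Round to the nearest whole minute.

1 h 22 min = 82 min = 4920 s
Audio total: 128 + 320 = 448 kbps = 0.448 Mbps.
Total bitrate: 4.648 Mbps.
File: 4.648 Mbps × 4920 s = 22868.2 Mb.
With 4% container overhead: ×1.04. → 23782.9 Mb.
At 5 Mbps: 23782.9 / 5 = 4756.6 s ≈ 79.3 minutes.

79 minutes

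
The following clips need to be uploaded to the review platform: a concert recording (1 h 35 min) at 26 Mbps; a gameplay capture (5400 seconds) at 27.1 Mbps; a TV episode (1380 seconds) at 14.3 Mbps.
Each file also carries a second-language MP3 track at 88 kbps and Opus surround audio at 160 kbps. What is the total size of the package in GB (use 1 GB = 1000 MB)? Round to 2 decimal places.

39.67 GB

Audio total: 88 + 160 = 248 kbps = 0.248 Mbps.
concert recording: 26.248 Mbps × 5700 s = 149613.6 Mb
gameplay capture: 27.348 Mbps × 5400 s = 147679.2 Mb
TV episode: 14.548 Mbps × 1380 s = 20076.2 Mb
Total: 317369.0 Mb = 39671.1 MB.
= 39.67 GB.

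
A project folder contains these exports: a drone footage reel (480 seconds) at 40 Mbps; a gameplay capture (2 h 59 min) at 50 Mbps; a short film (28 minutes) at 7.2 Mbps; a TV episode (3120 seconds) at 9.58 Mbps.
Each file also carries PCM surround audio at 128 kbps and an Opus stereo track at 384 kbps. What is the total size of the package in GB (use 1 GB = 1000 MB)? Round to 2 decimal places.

75.80 GB

Audio total: 128 + 384 = 512 kbps = 0.512 Mbps.
drone footage reel: 40.512 Mbps × 480 s = 19445.8 Mb
gameplay capture: 50.512 Mbps × 10740 s = 542498.9 Mb
short film: 7.712 Mbps × 1680 s = 12956.2 Mb
TV episode: 10.092 Mbps × 3120 s = 31487.0 Mb
Total: 606387.8 Mb = 75798.5 MB.
= 75.80 GB.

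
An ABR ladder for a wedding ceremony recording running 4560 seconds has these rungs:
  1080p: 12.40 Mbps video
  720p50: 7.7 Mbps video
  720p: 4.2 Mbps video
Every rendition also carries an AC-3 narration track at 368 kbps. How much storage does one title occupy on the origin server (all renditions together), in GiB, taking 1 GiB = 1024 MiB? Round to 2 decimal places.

13.49 GiB

Audio: 368 kbps = 0.368 Mbps.
Sum of rendition bitrates: (12.40+0.368) + (7.7+0.368) + (4.2+0.368) = 25.404 Mbps.
× 4560 s = 115,842 Mb = 14,480 MB = 13.49 GiB.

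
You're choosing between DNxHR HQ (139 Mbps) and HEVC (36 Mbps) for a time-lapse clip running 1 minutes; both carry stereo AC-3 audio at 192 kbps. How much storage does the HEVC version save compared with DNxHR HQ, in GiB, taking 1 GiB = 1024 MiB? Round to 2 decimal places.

Audio: 192 kbps = 0.192 Mbps.
DNxHR HQ: 139.192 Mbps × 60 s = 8351.5 Mb = 0.972 GiB.
HEVC: 36.192 Mbps × 60 s = 2171.5 Mb = 0.253 GiB.
Saving: 0.972 − 0.253 = 0.719 GiB.

0.72 GiB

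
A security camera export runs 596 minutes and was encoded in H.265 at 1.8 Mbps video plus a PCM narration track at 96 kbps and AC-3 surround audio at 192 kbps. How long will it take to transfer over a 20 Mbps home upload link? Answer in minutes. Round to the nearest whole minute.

596 min = 35760 s
Audio total: 96 + 192 = 288 kbps = 0.288 Mbps.
Total bitrate: 2.088 Mbps.
File: 2.088 Mbps × 35760 s = 74666.9 Mb.
At 20 Mbps: 74666.9 / 20 = 3733.3 s ≈ 62.2 minutes.

62 minutes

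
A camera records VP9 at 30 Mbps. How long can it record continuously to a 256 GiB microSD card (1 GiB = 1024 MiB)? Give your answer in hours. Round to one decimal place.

20.4 hours

Capacity: 256 GiB = 2,199,023 Mb.
Recording time: 2,199,023 / 30.000 = 73,301 s ≈ 20.4 hours.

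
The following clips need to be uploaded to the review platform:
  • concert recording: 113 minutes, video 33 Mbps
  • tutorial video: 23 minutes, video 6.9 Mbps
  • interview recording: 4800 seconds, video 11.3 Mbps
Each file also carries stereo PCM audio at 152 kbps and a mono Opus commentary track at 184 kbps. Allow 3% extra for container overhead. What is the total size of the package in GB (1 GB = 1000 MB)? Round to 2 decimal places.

37.58 GB

Audio total: 152 + 184 = 336 kbps = 0.336 Mbps.
concert recording: 33.336 Mbps × 6780 s × 1.03 = 232798.6 Mb
tutorial video: 7.236 Mbps × 1380 s × 1.03 = 10285.3 Mb
interview recording: 11.636 Mbps × 4800 s × 1.03 = 57528.4 Mb
Total: 300612.3 Mb = 37576.5 MB.
= 37.58 GB.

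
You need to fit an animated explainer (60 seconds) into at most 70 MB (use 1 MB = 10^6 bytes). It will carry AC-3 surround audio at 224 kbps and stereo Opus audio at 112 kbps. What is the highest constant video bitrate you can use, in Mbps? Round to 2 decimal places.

Budget: 70 MB = 560.0 Mb.
Total bitrate budget: 560.0 Mb / 60 s = 9.333 Mbps.
Audio total: 224 + 112 = 336 kbps = 0.336 Mbps.
Video: 9.333 − 0.336 = 8.997 Mbps.

9.00 Mbps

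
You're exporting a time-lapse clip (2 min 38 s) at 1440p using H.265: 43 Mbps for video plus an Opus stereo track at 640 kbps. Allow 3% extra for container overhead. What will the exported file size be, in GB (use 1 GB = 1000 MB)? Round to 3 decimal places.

0.888 GB

2 min 38 s = 158 s
Audio: 640 kbps = 0.640 Mbps.
Total bitrate: 43 + 0.640 = 43.640 Mbps.
Stream data: 43.640 Mbps × 158 s = 6895.1 Mb.
With 3% container overhead: ×1.03.
7,102 Mb ÷ 8 = 887.7 MB → 0.8877 GB.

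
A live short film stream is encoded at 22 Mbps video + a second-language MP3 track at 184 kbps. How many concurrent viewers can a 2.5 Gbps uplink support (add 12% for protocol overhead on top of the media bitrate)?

100

Audio: 184 kbps = 0.184 Mbps.
Per-viewer media rate: 22.184 Mbps.
On the wire with 12% overhead: 24.846 Mbps.
2.5 Gbps = 2,500 Mbps; 2,500 / 24.846 = 100.62 → 100 viewers.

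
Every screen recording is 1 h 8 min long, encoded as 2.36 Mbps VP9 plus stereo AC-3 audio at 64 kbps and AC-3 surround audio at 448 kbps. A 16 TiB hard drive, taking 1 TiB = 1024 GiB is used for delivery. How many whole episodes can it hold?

12010

1 h 8 min = 68 min = 4080 s
Audio total: 64 + 448 = 512 kbps = 0.512 Mbps.
Total bitrate: 2.872 Mbps.
Per item: 2.872 Mbps × 4080 s = 11,718 Mb = 1,465 MB.
Capacity: 16 TiB = 140,737,488 Mb; 12010.61 items → 12010 complete.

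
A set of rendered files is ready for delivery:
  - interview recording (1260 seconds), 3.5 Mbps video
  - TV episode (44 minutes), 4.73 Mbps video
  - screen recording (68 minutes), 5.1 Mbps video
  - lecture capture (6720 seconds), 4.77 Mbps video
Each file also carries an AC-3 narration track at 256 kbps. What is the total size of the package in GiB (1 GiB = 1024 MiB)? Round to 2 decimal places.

Audio: 256 kbps = 0.256 Mbps.
interview recording: 3.756 Mbps × 1260 s = 4732.6 Mb
TV episode: 4.986 Mbps × 2640 s = 13163.0 Mb
screen recording: 5.356 Mbps × 4080 s = 21852.5 Mb
lecture capture: 5.026 Mbps × 6720 s = 33774.7 Mb
Total: 73522.8 Mb = 9190.4 MB.
= 8.559 GiB.

8.56 GiB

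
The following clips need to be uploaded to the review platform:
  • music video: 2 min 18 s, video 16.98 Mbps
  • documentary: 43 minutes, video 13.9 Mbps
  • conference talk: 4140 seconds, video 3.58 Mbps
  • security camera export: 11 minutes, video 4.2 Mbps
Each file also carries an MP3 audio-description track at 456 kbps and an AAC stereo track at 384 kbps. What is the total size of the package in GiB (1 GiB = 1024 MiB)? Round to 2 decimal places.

Audio total: 456 + 384 = 840 kbps = 0.840 Mbps.
music video: 17.820 Mbps × 138 s = 2459.2 Mb
documentary: 14.740 Mbps × 2580 s = 38029.2 Mb
conference talk: 4.420 Mbps × 4140 s = 18298.8 Mb
security camera export: 5.040 Mbps × 660 s = 3326.4 Mb
Total: 62113.6 Mb = 7764.2 MB.
= 7.231 GiB.

7.23 GiB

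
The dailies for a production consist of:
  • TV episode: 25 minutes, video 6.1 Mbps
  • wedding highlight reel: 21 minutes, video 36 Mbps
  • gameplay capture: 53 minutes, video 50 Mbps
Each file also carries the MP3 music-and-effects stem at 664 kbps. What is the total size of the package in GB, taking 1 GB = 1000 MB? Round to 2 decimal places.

27.18 GB

Audio: 664 kbps = 0.664 Mbps.
TV episode: 6.764 Mbps × 1500 s = 10146.0 Mb
wedding highlight reel: 36.664 Mbps × 1260 s = 46196.6 Mb
gameplay capture: 50.664 Mbps × 3180 s = 161111.5 Mb
Total: 217454.2 Mb = 27181.8 MB.
= 27.18 GB.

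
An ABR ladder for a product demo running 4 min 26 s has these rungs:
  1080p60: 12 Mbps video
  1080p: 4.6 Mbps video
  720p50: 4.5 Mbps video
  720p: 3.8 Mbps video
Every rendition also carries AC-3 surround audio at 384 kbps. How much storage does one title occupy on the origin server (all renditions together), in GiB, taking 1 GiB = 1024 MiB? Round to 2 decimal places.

4 min 26 s = 266 s
Audio: 384 kbps = 0.384 Mbps.
Sum of rendition bitrates: (12+0.384) + (4.6+0.384) + (4.5+0.384) + (3.8+0.384) = 26.436 Mbps.
× 266 s = 7,032 Mb = 879.0 MB = 0.8186 GiB.

0.82 GiB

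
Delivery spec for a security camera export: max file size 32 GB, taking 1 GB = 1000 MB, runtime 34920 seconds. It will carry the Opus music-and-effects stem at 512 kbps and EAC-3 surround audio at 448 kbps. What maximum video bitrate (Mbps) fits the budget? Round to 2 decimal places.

6.37 Mbps

Budget: 32 GB = 256000.0 Mb.
Total bitrate budget: 256000.0 Mb / 34920 s = 7.331 Mbps.
Audio total: 512 + 448 = 960 kbps = 0.960 Mbps.
Video: 7.331 − 0.960 = 6.371 Mbps.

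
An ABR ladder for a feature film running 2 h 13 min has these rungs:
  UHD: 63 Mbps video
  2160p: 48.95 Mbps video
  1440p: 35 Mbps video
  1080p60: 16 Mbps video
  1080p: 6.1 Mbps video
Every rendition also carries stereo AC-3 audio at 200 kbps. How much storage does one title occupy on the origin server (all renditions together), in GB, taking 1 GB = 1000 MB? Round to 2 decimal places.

2 h 13 min = 133 min = 7980 s
Audio: 200 kbps = 0.200 Mbps.
Sum of rendition bitrates: (63+0.200) + (48.95+0.200) + (35+0.200) + (16+0.200) + (6.1+0.200) = 170.050 Mbps.
× 7980 s = 1,356,999 Mb = 169,625 MB = 169.6 GB.

169.62 GB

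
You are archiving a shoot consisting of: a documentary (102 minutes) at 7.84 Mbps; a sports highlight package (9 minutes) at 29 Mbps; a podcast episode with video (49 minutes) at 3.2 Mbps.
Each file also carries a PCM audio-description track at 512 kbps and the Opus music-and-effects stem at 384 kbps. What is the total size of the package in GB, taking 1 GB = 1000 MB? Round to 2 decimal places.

10.21 GB

Audio total: 512 + 384 = 896 kbps = 0.896 Mbps.
documentary: 8.736 Mbps × 6120 s = 53464.3 Mb
sports highlight package: 29.896 Mbps × 540 s = 16143.8 Mb
podcast episode with video: 4.096 Mbps × 2940 s = 12042.2 Mb
Total: 81650.4 Mb = 10206.3 MB.
= 10.21 GB.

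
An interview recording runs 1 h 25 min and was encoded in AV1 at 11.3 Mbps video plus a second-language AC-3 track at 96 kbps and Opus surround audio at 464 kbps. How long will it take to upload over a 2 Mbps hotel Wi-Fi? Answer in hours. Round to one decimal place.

1 h 25 min = 85 min = 5100 s
Audio total: 96 + 464 = 560 kbps = 0.560 Mbps.
Total bitrate: 11.860 Mbps.
File: 11.860 Mbps × 5100 s = 60486.0 Mb.
At 2 Mbps: 60486.0 / 2 = 30243.0 s ≈ 8.4 hours.

8.4 hours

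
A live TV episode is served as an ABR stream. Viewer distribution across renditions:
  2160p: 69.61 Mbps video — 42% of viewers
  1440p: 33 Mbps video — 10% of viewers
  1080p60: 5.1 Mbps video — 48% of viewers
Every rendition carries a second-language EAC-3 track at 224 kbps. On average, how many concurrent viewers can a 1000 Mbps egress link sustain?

Audio: 224 kbps = 0.224 Mbps.
Average per-viewer bitrate: 0.42×69.834 + 0.10×33.224 + 0.48×5.324 = 35.208 Mbps.
1000 Mbps = 1,000 Mbps; 1,000 / 35.208 = 28.40 → 28.

28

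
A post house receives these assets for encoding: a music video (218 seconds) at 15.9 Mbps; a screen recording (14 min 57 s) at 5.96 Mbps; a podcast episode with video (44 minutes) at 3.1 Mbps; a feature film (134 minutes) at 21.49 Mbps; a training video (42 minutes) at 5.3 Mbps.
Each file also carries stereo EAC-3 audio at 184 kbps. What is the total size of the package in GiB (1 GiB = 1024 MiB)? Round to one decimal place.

Audio: 184 kbps = 0.184 Mbps.
music video: 16.084 Mbps × 218 s = 3506.3 Mb
screen recording: 6.144 Mbps × 897 s = 5511.2 Mb
podcast episode with video: 3.284 Mbps × 2640 s = 8669.8 Mb
feature film: 21.674 Mbps × 8040 s = 174259.0 Mb
training video: 5.484 Mbps × 2520 s = 13819.7 Mb
Total: 205765.9 Mb = 25720.7 MB.
= 23.95 GiB.

24.0 GiB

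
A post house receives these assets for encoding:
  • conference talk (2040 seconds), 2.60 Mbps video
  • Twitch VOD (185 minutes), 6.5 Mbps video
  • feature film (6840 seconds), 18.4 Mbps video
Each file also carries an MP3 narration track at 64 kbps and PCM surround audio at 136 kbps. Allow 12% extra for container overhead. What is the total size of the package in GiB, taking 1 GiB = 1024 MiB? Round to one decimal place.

Audio total: 64 + 136 = 200 kbps = 0.200 Mbps.
conference talk: 2.800 Mbps × 2040 s × 1.12 = 6397.4 Mb
Twitch VOD: 6.700 Mbps × 11100 s × 1.12 = 83294.4 Mb
feature film: 18.600 Mbps × 6840 s × 1.12 = 142490.9 Mb
Total: 232182.7 Mb = 29022.8 MB.
= 27.03 GiB.

27.0 GiB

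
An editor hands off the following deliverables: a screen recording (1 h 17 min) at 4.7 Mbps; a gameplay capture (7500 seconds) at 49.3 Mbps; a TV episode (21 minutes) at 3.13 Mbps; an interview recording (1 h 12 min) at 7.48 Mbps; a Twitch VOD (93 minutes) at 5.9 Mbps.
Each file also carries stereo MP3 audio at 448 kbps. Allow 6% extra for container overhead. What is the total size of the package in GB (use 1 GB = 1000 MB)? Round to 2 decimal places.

62.42 GB

Audio: 448 kbps = 0.448 Mbps.
screen recording: 5.148 Mbps × 4620 s × 1.06 = 25210.8 Mb
gameplay capture: 49.748 Mbps × 7500 s × 1.06 = 395496.6 Mb
TV episode: 3.578 Mbps × 1260 s × 1.06 = 4778.8 Mb
interview recording: 7.928 Mbps × 4320 s × 1.06 = 36303.9 Mb
Twitch VOD: 6.348 Mbps × 5580 s × 1.06 = 37547.2 Mb
Total: 499337.2 Mb = 62417.2 MB.
= 62.42 GB.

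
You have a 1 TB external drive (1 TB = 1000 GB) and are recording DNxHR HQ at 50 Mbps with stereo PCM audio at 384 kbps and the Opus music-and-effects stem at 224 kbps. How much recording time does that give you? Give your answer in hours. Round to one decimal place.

Audio total: 384 + 224 = 608 kbps = 0.608 Mbps.
Total bitrate: 50 + 0.608 = 50.608 Mbps.
Capacity: 1 TB = 8,000,000 Mb.
Recording time: 8,000,000 / 50.608 = 158,078 s ≈ 43.9 hours.

43.9 hours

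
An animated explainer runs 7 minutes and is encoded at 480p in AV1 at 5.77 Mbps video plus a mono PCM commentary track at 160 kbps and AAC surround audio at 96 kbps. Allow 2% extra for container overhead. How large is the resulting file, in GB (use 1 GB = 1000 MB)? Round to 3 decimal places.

7 min = 420 s
Audio total: 160 + 96 = 256 kbps = 0.256 Mbps.
Total bitrate: 5.77 + 0.256 = 6.026 Mbps.
Stream data: 6.026 Mbps × 420 s = 2530.9 Mb.
With 2% container overhead: ×1.02.
2,582 Mb ÷ 8 = 322.7 MB → 0.3227 GB.

0.323 GB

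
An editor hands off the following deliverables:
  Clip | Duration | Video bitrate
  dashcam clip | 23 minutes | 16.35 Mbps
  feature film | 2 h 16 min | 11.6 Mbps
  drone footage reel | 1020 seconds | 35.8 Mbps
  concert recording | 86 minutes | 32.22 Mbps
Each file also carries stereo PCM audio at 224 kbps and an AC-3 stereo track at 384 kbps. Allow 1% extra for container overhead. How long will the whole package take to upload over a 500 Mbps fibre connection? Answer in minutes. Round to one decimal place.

11.1 minutes

Audio total: 224 + 384 = 608 kbps = 0.608 Mbps.
dashcam clip: 16.958 Mbps × 1380 s × 1.01 = 23636.1 Mb
feature film: 12.208 Mbps × 8160 s × 1.01 = 100613.5 Mb
drone footage reel: 36.408 Mbps × 1020 s × 1.01 = 37507.5 Mb
concert recording: 32.828 Mbps × 5160 s × 1.01 = 171086.4 Mb
Total: 332843.4 Mb = 41605.4 MB.
At 500 Mbps: 332843.4 / 500 = 666 s ≈ 11.1 minutes.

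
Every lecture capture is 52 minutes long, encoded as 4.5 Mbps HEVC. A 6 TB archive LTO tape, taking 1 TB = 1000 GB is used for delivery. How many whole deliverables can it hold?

52 min = 3120 s
Per item: 4.500 Mbps × 3120 s = 14,040 Mb = 1,755 MB.
Capacity: 6 TB = 48,000,000 Mb; 3418.80 items → 3418 complete.

3418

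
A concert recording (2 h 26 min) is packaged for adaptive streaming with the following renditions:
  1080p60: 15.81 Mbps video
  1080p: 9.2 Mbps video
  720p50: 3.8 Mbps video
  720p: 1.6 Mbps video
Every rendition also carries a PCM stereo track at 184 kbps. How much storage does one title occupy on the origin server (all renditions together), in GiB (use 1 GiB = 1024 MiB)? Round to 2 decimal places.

2 h 26 min = 146 min = 8760 s
Audio: 184 kbps = 0.184 Mbps.
Sum of rendition bitrates: (15.81+0.184) + (9.2+0.184) + (3.8+0.184) + (1.6+0.184) = 31.146 Mbps.
× 8760 s = 272,839 Mb = 34,105 MB = 31.76 GiB.

31.76 GiB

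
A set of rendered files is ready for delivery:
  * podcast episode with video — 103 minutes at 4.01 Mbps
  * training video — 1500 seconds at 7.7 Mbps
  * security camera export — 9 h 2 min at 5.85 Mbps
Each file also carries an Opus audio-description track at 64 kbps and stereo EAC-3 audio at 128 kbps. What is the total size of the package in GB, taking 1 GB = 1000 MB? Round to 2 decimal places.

Audio total: 64 + 128 = 192 kbps = 0.192 Mbps.
podcast episode with video: 4.202 Mbps × 6180 s = 25968.4 Mb
training video: 7.892 Mbps × 1500 s = 11838.0 Mb
security camera export: 6.042 Mbps × 32520 s = 196485.8 Mb
Total: 234292.2 Mb = 29286.5 MB.
= 29.29 GB.

29.29 GB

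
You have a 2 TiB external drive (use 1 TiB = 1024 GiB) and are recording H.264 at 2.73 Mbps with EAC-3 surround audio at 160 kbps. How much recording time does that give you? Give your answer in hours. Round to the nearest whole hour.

Audio: 160 kbps = 0.160 Mbps.
Total bitrate: 2.73 + 0.160 = 2.890 Mbps.
Capacity: 2 TiB = 17,592,186 Mb.
Recording time: 17,592,186 / 2.890 = 6,087,262 s ≈ 1,691 hours.

1691 hours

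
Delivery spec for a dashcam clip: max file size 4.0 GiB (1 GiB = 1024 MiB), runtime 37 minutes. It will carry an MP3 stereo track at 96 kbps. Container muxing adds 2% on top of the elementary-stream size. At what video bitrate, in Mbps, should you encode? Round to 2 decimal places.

Budget: 4.0 GiB = 34359.7 Mb.
Stream payload after overhead: 34359.7 / 1.02 = 33686.0 Mb.
37 min = 2220 s
Total bitrate budget: 33686.0 Mb / 2220 s = 15.174 Mbps.
Audio: 96 kbps = 0.096 Mbps.
Video: 15.174 − 0.096 = 15.078 Mbps.

15.08 Mbps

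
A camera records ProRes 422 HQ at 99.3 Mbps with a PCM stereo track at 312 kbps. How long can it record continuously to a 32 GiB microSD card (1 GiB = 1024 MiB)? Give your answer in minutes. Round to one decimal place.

46.0 minutes

Audio: 312 kbps = 0.312 Mbps.
Total bitrate: 99.3 + 0.312 = 99.612 Mbps.
Capacity: 32 GiB = 274,878 Mb.
Recording time: 274,878 / 99.612 = 2,759 s ≈ 46.0 minutes.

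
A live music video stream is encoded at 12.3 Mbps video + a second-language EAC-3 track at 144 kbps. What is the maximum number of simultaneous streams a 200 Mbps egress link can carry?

Audio: 144 kbps = 0.144 Mbps.
Per-viewer media rate: 12.444 Mbps.
200 Mbps = 200.0 Mbps; 200.0 / 12.444 = 16.07 → 16 viewers.

16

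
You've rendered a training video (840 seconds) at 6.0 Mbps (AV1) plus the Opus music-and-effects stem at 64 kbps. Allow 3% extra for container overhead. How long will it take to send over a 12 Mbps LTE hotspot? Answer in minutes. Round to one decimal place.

7.3 minutes

Audio: 64 kbps = 0.064 Mbps.
Total bitrate: 6.064 Mbps.
File: 6.064 Mbps × 840 s = 5093.8 Mb.
With 3% container overhead: ×1.03. → 5246.6 Mb.
At 12 Mbps: 5246.6 / 12 = 437.2 s ≈ 7.29 minutes.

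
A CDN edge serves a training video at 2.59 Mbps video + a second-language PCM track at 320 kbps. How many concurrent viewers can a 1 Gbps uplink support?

343

Audio: 320 kbps = 0.320 Mbps.
Per-viewer media rate: 2.910 Mbps.
1 Gbps = 1,000 Mbps; 1,000 / 2.910 = 343.64 → 343 viewers.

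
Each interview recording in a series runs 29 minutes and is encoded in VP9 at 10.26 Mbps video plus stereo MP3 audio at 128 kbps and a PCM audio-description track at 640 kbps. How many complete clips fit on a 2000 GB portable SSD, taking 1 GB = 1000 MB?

833

29 min = 1740 s
Audio total: 128 + 640 = 768 kbps = 0.768 Mbps.
Total bitrate: 11.028 Mbps.
Per item: 11.028 Mbps × 1740 s = 19,189 Mb = 2,399 MB.
Capacity: 2000 GB = 16,000,000 Mb; 833.82 items → 833 complete.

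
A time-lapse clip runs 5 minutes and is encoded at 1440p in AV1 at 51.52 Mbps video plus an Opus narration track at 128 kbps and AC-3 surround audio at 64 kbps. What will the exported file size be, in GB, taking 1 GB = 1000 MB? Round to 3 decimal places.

5 min = 300 s
Audio total: 128 + 64 = 192 kbps = 0.192 Mbps.
Total bitrate: 51.52 + 0.192 = 51.712 Mbps.
Stream data: 51.712 Mbps × 300 s = 15513.6 Mb.
15,514 Mb ÷ 8 = 1,939 MB → 1.939 GB.

1.939 GB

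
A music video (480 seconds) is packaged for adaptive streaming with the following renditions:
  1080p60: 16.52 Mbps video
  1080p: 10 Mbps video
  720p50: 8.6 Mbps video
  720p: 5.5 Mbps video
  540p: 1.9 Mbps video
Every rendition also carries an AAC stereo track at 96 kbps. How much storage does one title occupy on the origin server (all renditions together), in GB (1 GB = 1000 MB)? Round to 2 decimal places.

2.58 GB

Audio: 96 kbps = 0.096 Mbps.
Sum of rendition bitrates: (16.52+0.096) + (10+0.096) + (8.6+0.096) + (5.5+0.096) + (1.9+0.096) = 43.000 Mbps.
× 480 s = 20,640 Mb = 2,580 MB = 2.580 GB.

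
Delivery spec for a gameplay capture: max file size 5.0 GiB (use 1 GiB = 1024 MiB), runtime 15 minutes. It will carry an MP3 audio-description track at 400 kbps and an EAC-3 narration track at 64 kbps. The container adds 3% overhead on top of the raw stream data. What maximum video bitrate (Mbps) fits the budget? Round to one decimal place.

Budget: 5.0 GiB = 42949.7 Mb.
Stream payload after overhead: 42949.7 / 1.03 = 41698.7 Mb.
15 min = 900 s
Total bitrate budget: 41698.7 Mb / 900 s = 46.332 Mbps.
Audio total: 400 + 64 = 464 kbps = 0.464 Mbps.
Video: 46.332 − 0.464 = 45.868 Mbps.

45.9 Mbps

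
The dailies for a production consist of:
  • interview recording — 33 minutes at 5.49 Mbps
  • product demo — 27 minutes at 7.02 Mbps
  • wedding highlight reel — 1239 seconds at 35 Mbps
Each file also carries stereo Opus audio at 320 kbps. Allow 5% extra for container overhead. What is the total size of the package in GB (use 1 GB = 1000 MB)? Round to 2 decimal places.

Audio: 320 kbps = 0.320 Mbps.
interview recording: 5.810 Mbps × 1980 s × 1.05 = 12079.0 Mb
product demo: 7.340 Mbps × 1620 s × 1.05 = 12485.3 Mb
wedding highlight reel: 35.320 Mbps × 1239 s × 1.05 = 45949.6 Mb
Total: 70513.9 Mb = 8814.2 MB.
= 8.814 GB.

8.81 GB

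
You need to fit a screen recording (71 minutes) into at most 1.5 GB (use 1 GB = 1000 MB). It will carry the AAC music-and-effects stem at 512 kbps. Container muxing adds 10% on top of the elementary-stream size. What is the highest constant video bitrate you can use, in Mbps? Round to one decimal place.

Budget: 1.5 GB = 12000.0 Mb.
Stream payload after overhead: 12000.0 / 1.10 = 10909.1 Mb.
71 min = 4260 s
Total bitrate budget: 10909.1 Mb / 4260 s = 2.561 Mbps.
Audio: 512 kbps = 0.512 Mbps.
Video: 2.561 − 0.512 = 2.049 Mbps.

2.0 Mbps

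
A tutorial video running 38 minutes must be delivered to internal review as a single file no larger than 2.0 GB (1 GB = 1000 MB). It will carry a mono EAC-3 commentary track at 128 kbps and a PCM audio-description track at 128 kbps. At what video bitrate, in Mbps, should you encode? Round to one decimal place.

Budget: 2.0 GB = 16000.0 Mb.
38 min = 2280 s
Total bitrate budget: 16000.0 Mb / 2280 s = 7.018 Mbps.
Audio total: 128 + 128 = 256 kbps = 0.256 Mbps.
Video: 7.018 − 0.256 = 6.762 Mbps.

6.8 Mbps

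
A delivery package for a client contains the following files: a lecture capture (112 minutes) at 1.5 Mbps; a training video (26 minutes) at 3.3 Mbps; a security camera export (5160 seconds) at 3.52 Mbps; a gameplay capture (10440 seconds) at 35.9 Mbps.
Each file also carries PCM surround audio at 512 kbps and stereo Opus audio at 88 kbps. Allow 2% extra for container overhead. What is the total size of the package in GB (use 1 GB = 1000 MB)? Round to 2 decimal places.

53.87 GB

Audio total: 512 + 88 = 600 kbps = 0.600 Mbps.
lecture capture: 2.100 Mbps × 6720 s × 1.02 = 14394.2 Mb
training video: 3.900 Mbps × 1560 s × 1.02 = 6205.7 Mb
security camera export: 4.120 Mbps × 5160 s × 1.02 = 21684.4 Mb
gameplay capture: 36.500 Mbps × 10440 s × 1.02 = 388681.2 Mb
Total: 430965.5 Mb = 53870.7 MB.
= 53.87 GB.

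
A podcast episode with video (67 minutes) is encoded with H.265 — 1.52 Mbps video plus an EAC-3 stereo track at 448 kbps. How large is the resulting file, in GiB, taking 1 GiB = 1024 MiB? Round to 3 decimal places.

0.921 GiB

67 min = 4020 s
Audio: 448 kbps = 0.448 Mbps.
Total bitrate: 1.52 + 0.448 = 1.968 Mbps.
Stream data: 1.968 Mbps × 4020 s = 7911.4 Mb.
7,911 Mb = 988,920,000 bytes ÷ 1,073,741,824 = 0.921 GiB.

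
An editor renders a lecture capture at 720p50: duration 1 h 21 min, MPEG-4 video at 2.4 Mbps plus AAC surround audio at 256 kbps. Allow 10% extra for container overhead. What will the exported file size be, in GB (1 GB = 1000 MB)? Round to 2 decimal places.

1 h 21 min = 81 min = 4860 s
Audio: 256 kbps = 0.256 Mbps.
Total bitrate: 2.4 + 0.256 = 2.656 Mbps.
Stream data: 2.656 Mbps × 4860 s = 12908.2 Mb.
With 10% container overhead: ×1.10.
14,199 Mb ÷ 8 = 1,775 MB → 1.775 GB.

1.77 GB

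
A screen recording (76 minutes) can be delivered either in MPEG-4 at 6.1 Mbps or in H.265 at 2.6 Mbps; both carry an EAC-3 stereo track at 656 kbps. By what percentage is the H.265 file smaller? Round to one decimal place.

76 min = 4560 s
Audio: 656 kbps = 0.656 Mbps.
MPEG-4: 6.756 Mbps × 4560 s = 30807.4 Mb = 3.851 GB.
H.265: 3.256 Mbps × 4560 s = 14847.4 Mb = 1.856 GB.
Reduction: (1 − 1.856/3.851) × 100 = 51.81%.

51.8%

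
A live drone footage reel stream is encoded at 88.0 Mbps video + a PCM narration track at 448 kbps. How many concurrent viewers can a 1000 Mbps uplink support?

11

Audio: 448 kbps = 0.448 Mbps.
Per-viewer media rate: 88.448 Mbps.
1000 Mbps = 1,000 Mbps; 1,000 / 88.448 = 11.31 → 11 viewers.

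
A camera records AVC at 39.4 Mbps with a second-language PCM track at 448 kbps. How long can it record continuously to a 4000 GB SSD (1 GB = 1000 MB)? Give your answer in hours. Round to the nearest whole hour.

223 hours

Audio: 448 kbps = 0.448 Mbps.
Total bitrate: 39.4 + 0.448 = 39.848 Mbps.
Capacity: 4000 GB = 32,000,000 Mb.
Recording time: 32,000,000 / 39.848 = 803,052 s ≈ 223 hours.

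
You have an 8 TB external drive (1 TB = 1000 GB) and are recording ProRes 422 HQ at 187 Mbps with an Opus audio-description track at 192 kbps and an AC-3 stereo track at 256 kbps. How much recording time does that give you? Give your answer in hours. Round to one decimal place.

Audio total: 192 + 256 = 448 kbps = 0.448 Mbps.
Total bitrate: 187 + 0.448 = 187.448 Mbps.
Capacity: 8 TB = 64,000,000 Mb.
Recording time: 64,000,000 / 187.448 = 341,428 s ≈ 94.8 hours.

94.8 hours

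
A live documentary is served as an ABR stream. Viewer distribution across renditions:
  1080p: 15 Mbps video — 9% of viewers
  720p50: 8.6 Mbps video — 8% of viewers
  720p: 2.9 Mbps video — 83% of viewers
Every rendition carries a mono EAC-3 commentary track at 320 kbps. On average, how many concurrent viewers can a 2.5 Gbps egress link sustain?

524

Audio: 320 kbps = 0.320 Mbps.
Average per-viewer bitrate: 0.09×15.320 + 0.08×8.920 + 0.83×3.220 = 4.765 Mbps.
2.5 Gbps = 2,500 Mbps; 2,500 / 4.765 = 524.66 → 524.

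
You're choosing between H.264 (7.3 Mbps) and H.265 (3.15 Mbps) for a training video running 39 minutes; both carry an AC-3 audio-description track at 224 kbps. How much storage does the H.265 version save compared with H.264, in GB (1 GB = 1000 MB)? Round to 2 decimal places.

39 min = 2340 s
Audio: 224 kbps = 0.224 Mbps.
H.264: 7.524 Mbps × 2340 s = 17606.2 Mb = 2.201 GB.
H.265: 3.374 Mbps × 2340 s = 7895.2 Mb = 0.987 GB.
Saving: 2.201 − 0.987 = 1.214 GB.

1.21 GB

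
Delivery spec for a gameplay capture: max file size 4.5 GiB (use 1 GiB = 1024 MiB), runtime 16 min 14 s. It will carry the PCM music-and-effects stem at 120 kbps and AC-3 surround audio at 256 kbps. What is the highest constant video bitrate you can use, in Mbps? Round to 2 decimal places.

Budget: 4.5 GiB = 38654.7 Mb.
16 min 14 s = 974 s
Total bitrate budget: 38654.7 Mb / 974 s = 39.687 Mbps.
Audio total: 120 + 256 = 376 kbps = 0.376 Mbps.
Video: 39.687 − 0.376 = 39.311 Mbps.

39.31 Mbps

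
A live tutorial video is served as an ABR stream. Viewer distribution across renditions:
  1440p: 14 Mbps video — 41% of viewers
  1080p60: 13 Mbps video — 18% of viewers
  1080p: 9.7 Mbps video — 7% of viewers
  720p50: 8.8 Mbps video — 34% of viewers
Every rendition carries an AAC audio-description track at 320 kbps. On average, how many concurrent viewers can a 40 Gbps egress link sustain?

Audio: 320 kbps = 0.320 Mbps.
Average per-viewer bitrate: 0.41×14.320 + 0.18×13.320 + 0.07×10.020 + 0.34×9.120 = 12.071 Mbps.
40 Gbps = 40,000 Mbps; 40,000 / 12.071 = 3313.73 → 3313.

3313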